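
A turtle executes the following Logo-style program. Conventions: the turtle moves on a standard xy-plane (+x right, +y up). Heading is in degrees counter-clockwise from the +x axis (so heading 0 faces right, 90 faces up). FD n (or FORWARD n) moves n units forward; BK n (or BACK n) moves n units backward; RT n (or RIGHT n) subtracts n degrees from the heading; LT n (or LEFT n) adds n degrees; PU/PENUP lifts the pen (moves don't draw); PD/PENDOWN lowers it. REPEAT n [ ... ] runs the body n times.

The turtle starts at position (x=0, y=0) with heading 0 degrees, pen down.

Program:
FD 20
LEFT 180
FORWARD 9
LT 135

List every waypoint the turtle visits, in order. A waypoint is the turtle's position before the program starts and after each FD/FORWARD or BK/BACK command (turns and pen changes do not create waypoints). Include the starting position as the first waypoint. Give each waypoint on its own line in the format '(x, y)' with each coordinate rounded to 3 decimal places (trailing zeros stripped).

Answer: (0, 0)
(20, 0)
(11, 0)

Derivation:
Executing turtle program step by step:
Start: pos=(0,0), heading=0, pen down
FD 20: (0,0) -> (20,0) [heading=0, draw]
LT 180: heading 0 -> 180
FD 9: (20,0) -> (11,0) [heading=180, draw]
LT 135: heading 180 -> 315
Final: pos=(11,0), heading=315, 2 segment(s) drawn
Waypoints (3 total):
(0, 0)
(20, 0)
(11, 0)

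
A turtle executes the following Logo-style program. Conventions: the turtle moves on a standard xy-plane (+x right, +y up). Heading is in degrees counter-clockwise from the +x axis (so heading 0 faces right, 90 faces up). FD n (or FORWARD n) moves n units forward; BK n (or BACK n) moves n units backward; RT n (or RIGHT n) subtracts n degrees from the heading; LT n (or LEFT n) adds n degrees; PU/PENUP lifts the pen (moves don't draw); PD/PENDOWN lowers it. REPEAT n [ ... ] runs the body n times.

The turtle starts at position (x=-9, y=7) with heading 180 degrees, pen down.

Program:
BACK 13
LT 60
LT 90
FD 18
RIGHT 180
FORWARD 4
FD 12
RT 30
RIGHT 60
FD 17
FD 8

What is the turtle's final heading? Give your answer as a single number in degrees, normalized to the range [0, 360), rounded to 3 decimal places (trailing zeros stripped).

Answer: 60

Derivation:
Executing turtle program step by step:
Start: pos=(-9,7), heading=180, pen down
BK 13: (-9,7) -> (4,7) [heading=180, draw]
LT 60: heading 180 -> 240
LT 90: heading 240 -> 330
FD 18: (4,7) -> (19.588,-2) [heading=330, draw]
RT 180: heading 330 -> 150
FD 4: (19.588,-2) -> (16.124,0) [heading=150, draw]
FD 12: (16.124,0) -> (5.732,6) [heading=150, draw]
RT 30: heading 150 -> 120
RT 60: heading 120 -> 60
FD 17: (5.732,6) -> (14.232,20.722) [heading=60, draw]
FD 8: (14.232,20.722) -> (18.232,27.651) [heading=60, draw]
Final: pos=(18.232,27.651), heading=60, 6 segment(s) drawn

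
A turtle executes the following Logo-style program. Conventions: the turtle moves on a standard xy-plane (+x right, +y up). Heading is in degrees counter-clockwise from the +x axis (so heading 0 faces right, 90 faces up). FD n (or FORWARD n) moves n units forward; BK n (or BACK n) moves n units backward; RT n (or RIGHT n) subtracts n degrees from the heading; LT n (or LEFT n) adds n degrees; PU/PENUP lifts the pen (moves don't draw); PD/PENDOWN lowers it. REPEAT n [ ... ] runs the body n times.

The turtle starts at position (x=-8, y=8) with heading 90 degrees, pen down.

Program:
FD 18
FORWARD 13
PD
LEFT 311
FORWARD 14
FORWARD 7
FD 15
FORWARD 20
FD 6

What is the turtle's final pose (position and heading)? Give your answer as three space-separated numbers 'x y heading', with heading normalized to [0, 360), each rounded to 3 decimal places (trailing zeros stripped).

Answer: 38.792 79.676 41

Derivation:
Executing turtle program step by step:
Start: pos=(-8,8), heading=90, pen down
FD 18: (-8,8) -> (-8,26) [heading=90, draw]
FD 13: (-8,26) -> (-8,39) [heading=90, draw]
PD: pen down
LT 311: heading 90 -> 41
FD 14: (-8,39) -> (2.566,48.185) [heading=41, draw]
FD 7: (2.566,48.185) -> (7.849,52.777) [heading=41, draw]
FD 15: (7.849,52.777) -> (19.17,62.618) [heading=41, draw]
FD 20: (19.17,62.618) -> (34.264,75.739) [heading=41, draw]
FD 6: (34.264,75.739) -> (38.792,79.676) [heading=41, draw]
Final: pos=(38.792,79.676), heading=41, 7 segment(s) drawn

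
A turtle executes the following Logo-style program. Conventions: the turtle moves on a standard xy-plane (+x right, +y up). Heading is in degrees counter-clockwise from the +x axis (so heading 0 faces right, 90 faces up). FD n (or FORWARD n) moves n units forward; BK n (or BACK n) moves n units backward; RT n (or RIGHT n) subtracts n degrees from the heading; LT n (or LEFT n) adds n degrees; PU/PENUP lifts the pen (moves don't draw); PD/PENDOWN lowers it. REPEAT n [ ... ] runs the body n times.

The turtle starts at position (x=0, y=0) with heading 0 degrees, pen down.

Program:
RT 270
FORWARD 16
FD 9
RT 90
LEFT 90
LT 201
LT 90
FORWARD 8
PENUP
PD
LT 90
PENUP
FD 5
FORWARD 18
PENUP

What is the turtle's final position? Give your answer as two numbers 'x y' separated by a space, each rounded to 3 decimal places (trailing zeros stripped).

Answer: -0.774 49.339

Derivation:
Executing turtle program step by step:
Start: pos=(0,0), heading=0, pen down
RT 270: heading 0 -> 90
FD 16: (0,0) -> (0,16) [heading=90, draw]
FD 9: (0,16) -> (0,25) [heading=90, draw]
RT 90: heading 90 -> 0
LT 90: heading 0 -> 90
LT 201: heading 90 -> 291
LT 90: heading 291 -> 21
FD 8: (0,25) -> (7.469,27.867) [heading=21, draw]
PU: pen up
PD: pen down
LT 90: heading 21 -> 111
PU: pen up
FD 5: (7.469,27.867) -> (5.677,32.535) [heading=111, move]
FD 18: (5.677,32.535) -> (-0.774,49.339) [heading=111, move]
PU: pen up
Final: pos=(-0.774,49.339), heading=111, 3 segment(s) drawn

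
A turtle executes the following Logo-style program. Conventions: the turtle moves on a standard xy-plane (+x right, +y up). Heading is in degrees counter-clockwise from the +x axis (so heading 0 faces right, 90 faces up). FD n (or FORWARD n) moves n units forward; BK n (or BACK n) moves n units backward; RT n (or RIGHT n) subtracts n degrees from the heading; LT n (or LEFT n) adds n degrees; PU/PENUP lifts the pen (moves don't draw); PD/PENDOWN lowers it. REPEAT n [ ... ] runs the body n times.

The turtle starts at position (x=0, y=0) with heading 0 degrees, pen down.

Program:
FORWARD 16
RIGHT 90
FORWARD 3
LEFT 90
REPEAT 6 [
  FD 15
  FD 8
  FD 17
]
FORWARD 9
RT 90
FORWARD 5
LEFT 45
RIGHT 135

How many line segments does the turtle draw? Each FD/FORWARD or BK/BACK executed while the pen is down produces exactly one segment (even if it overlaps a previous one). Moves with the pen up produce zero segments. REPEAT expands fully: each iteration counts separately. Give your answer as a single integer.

Answer: 22

Derivation:
Executing turtle program step by step:
Start: pos=(0,0), heading=0, pen down
FD 16: (0,0) -> (16,0) [heading=0, draw]
RT 90: heading 0 -> 270
FD 3: (16,0) -> (16,-3) [heading=270, draw]
LT 90: heading 270 -> 0
REPEAT 6 [
  -- iteration 1/6 --
  FD 15: (16,-3) -> (31,-3) [heading=0, draw]
  FD 8: (31,-3) -> (39,-3) [heading=0, draw]
  FD 17: (39,-3) -> (56,-3) [heading=0, draw]
  -- iteration 2/6 --
  FD 15: (56,-3) -> (71,-3) [heading=0, draw]
  FD 8: (71,-3) -> (79,-3) [heading=0, draw]
  FD 17: (79,-3) -> (96,-3) [heading=0, draw]
  -- iteration 3/6 --
  FD 15: (96,-3) -> (111,-3) [heading=0, draw]
  FD 8: (111,-3) -> (119,-3) [heading=0, draw]
  FD 17: (119,-3) -> (136,-3) [heading=0, draw]
  -- iteration 4/6 --
  FD 15: (136,-3) -> (151,-3) [heading=0, draw]
  FD 8: (151,-3) -> (159,-3) [heading=0, draw]
  FD 17: (159,-3) -> (176,-3) [heading=0, draw]
  -- iteration 5/6 --
  FD 15: (176,-3) -> (191,-3) [heading=0, draw]
  FD 8: (191,-3) -> (199,-3) [heading=0, draw]
  FD 17: (199,-3) -> (216,-3) [heading=0, draw]
  -- iteration 6/6 --
  FD 15: (216,-3) -> (231,-3) [heading=0, draw]
  FD 8: (231,-3) -> (239,-3) [heading=0, draw]
  FD 17: (239,-3) -> (256,-3) [heading=0, draw]
]
FD 9: (256,-3) -> (265,-3) [heading=0, draw]
RT 90: heading 0 -> 270
FD 5: (265,-3) -> (265,-8) [heading=270, draw]
LT 45: heading 270 -> 315
RT 135: heading 315 -> 180
Final: pos=(265,-8), heading=180, 22 segment(s) drawn
Segments drawn: 22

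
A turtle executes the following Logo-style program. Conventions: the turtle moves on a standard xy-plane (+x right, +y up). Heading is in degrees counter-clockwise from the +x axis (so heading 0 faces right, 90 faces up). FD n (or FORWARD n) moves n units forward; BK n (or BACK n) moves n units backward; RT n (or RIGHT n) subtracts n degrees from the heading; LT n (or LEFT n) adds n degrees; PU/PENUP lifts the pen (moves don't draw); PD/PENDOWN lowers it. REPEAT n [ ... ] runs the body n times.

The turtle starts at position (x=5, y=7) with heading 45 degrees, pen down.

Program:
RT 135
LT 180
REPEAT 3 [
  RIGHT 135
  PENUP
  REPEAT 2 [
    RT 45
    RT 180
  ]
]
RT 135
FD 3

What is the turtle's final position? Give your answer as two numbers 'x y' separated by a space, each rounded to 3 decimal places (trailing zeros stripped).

Executing turtle program step by step:
Start: pos=(5,7), heading=45, pen down
RT 135: heading 45 -> 270
LT 180: heading 270 -> 90
REPEAT 3 [
  -- iteration 1/3 --
  RT 135: heading 90 -> 315
  PU: pen up
  REPEAT 2 [
    -- iteration 1/2 --
    RT 45: heading 315 -> 270
    RT 180: heading 270 -> 90
    -- iteration 2/2 --
    RT 45: heading 90 -> 45
    RT 180: heading 45 -> 225
  ]
  -- iteration 2/3 --
  RT 135: heading 225 -> 90
  PU: pen up
  REPEAT 2 [
    -- iteration 1/2 --
    RT 45: heading 90 -> 45
    RT 180: heading 45 -> 225
    -- iteration 2/2 --
    RT 45: heading 225 -> 180
    RT 180: heading 180 -> 0
  ]
  -- iteration 3/3 --
  RT 135: heading 0 -> 225
  PU: pen up
  REPEAT 2 [
    -- iteration 1/2 --
    RT 45: heading 225 -> 180
    RT 180: heading 180 -> 0
    -- iteration 2/2 --
    RT 45: heading 0 -> 315
    RT 180: heading 315 -> 135
  ]
]
RT 135: heading 135 -> 0
FD 3: (5,7) -> (8,7) [heading=0, move]
Final: pos=(8,7), heading=0, 0 segment(s) drawn

Answer: 8 7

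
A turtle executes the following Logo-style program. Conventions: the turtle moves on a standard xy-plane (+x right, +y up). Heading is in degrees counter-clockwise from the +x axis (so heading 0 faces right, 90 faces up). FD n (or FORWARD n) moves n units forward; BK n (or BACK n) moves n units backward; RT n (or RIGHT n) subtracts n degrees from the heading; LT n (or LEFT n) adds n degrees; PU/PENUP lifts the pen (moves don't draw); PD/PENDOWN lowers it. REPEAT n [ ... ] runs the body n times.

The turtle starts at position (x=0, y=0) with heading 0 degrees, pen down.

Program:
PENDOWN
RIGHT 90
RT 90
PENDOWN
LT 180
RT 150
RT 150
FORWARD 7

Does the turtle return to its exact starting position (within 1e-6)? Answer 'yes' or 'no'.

Executing turtle program step by step:
Start: pos=(0,0), heading=0, pen down
PD: pen down
RT 90: heading 0 -> 270
RT 90: heading 270 -> 180
PD: pen down
LT 180: heading 180 -> 0
RT 150: heading 0 -> 210
RT 150: heading 210 -> 60
FD 7: (0,0) -> (3.5,6.062) [heading=60, draw]
Final: pos=(3.5,6.062), heading=60, 1 segment(s) drawn

Start position: (0, 0)
Final position: (3.5, 6.062)
Distance = 7; >= 1e-6 -> NOT closed

Answer: no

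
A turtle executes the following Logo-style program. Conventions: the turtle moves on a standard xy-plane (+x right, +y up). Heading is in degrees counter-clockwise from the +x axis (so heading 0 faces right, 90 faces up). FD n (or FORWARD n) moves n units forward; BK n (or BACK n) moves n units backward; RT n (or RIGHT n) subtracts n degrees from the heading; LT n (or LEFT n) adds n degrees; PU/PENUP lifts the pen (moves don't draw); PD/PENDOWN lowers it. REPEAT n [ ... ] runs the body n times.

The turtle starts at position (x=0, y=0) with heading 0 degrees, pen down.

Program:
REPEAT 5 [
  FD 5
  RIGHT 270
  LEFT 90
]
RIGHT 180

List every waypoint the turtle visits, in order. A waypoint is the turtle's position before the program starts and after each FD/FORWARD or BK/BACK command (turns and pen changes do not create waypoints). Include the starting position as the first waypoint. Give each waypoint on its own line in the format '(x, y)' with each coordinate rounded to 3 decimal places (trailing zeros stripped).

Executing turtle program step by step:
Start: pos=(0,0), heading=0, pen down
REPEAT 5 [
  -- iteration 1/5 --
  FD 5: (0,0) -> (5,0) [heading=0, draw]
  RT 270: heading 0 -> 90
  LT 90: heading 90 -> 180
  -- iteration 2/5 --
  FD 5: (5,0) -> (0,0) [heading=180, draw]
  RT 270: heading 180 -> 270
  LT 90: heading 270 -> 0
  -- iteration 3/5 --
  FD 5: (0,0) -> (5,0) [heading=0, draw]
  RT 270: heading 0 -> 90
  LT 90: heading 90 -> 180
  -- iteration 4/5 --
  FD 5: (5,0) -> (0,0) [heading=180, draw]
  RT 270: heading 180 -> 270
  LT 90: heading 270 -> 0
  -- iteration 5/5 --
  FD 5: (0,0) -> (5,0) [heading=0, draw]
  RT 270: heading 0 -> 90
  LT 90: heading 90 -> 180
]
RT 180: heading 180 -> 0
Final: pos=(5,0), heading=0, 5 segment(s) drawn
Waypoints (6 total):
(0, 0)
(5, 0)
(0, 0)
(5, 0)
(0, 0)
(5, 0)

Answer: (0, 0)
(5, 0)
(0, 0)
(5, 0)
(0, 0)
(5, 0)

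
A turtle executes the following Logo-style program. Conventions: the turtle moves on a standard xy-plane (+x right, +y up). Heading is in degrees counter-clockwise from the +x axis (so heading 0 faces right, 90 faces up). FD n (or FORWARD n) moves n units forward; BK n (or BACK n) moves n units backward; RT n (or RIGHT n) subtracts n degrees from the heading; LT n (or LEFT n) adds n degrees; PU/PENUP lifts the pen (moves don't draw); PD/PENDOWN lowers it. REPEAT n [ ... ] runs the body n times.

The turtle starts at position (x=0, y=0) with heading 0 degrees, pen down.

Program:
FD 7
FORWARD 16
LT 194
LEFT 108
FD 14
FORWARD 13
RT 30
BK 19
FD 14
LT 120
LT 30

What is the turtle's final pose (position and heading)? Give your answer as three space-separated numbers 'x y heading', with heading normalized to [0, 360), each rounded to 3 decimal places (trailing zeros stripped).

Answer: 37.133 -17.9 62

Derivation:
Executing turtle program step by step:
Start: pos=(0,0), heading=0, pen down
FD 7: (0,0) -> (7,0) [heading=0, draw]
FD 16: (7,0) -> (23,0) [heading=0, draw]
LT 194: heading 0 -> 194
LT 108: heading 194 -> 302
FD 14: (23,0) -> (30.419,-11.873) [heading=302, draw]
FD 13: (30.419,-11.873) -> (37.308,-22.897) [heading=302, draw]
RT 30: heading 302 -> 272
BK 19: (37.308,-22.897) -> (36.645,-3.909) [heading=272, draw]
FD 14: (36.645,-3.909) -> (37.133,-17.9) [heading=272, draw]
LT 120: heading 272 -> 32
LT 30: heading 32 -> 62
Final: pos=(37.133,-17.9), heading=62, 6 segment(s) drawn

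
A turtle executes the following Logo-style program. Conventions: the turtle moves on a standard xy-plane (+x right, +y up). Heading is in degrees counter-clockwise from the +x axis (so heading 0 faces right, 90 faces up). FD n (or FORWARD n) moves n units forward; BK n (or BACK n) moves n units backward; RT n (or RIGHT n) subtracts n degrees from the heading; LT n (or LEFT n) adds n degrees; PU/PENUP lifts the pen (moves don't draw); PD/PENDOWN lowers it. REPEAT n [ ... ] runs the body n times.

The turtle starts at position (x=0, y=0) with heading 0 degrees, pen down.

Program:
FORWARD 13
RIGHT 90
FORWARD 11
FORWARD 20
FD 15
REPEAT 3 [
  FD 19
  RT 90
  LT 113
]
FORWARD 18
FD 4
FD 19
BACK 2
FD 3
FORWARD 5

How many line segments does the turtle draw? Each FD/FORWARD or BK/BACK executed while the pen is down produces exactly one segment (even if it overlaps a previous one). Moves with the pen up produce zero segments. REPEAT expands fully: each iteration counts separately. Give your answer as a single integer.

Executing turtle program step by step:
Start: pos=(0,0), heading=0, pen down
FD 13: (0,0) -> (13,0) [heading=0, draw]
RT 90: heading 0 -> 270
FD 11: (13,0) -> (13,-11) [heading=270, draw]
FD 20: (13,-11) -> (13,-31) [heading=270, draw]
FD 15: (13,-31) -> (13,-46) [heading=270, draw]
REPEAT 3 [
  -- iteration 1/3 --
  FD 19: (13,-46) -> (13,-65) [heading=270, draw]
  RT 90: heading 270 -> 180
  LT 113: heading 180 -> 293
  -- iteration 2/3 --
  FD 19: (13,-65) -> (20.424,-82.49) [heading=293, draw]
  RT 90: heading 293 -> 203
  LT 113: heading 203 -> 316
  -- iteration 3/3 --
  FD 19: (20.424,-82.49) -> (34.091,-95.688) [heading=316, draw]
  RT 90: heading 316 -> 226
  LT 113: heading 226 -> 339
]
FD 18: (34.091,-95.688) -> (50.896,-102.139) [heading=339, draw]
FD 4: (50.896,-102.139) -> (54.63,-103.572) [heading=339, draw]
FD 19: (54.63,-103.572) -> (72.368,-110.381) [heading=339, draw]
BK 2: (72.368,-110.381) -> (70.501,-109.664) [heading=339, draw]
FD 3: (70.501,-109.664) -> (73.302,-110.74) [heading=339, draw]
FD 5: (73.302,-110.74) -> (77.97,-112.531) [heading=339, draw]
Final: pos=(77.97,-112.531), heading=339, 13 segment(s) drawn
Segments drawn: 13

Answer: 13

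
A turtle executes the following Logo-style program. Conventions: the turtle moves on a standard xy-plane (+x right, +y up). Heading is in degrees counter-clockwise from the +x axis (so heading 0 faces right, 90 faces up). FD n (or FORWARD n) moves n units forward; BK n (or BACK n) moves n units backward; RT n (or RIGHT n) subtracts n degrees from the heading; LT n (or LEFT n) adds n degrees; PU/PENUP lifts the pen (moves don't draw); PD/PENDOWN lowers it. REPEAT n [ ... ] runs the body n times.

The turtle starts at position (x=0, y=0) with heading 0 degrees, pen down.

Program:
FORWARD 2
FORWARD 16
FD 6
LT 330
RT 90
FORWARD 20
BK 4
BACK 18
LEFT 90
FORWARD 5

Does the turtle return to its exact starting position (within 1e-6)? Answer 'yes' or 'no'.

Executing turtle program step by step:
Start: pos=(0,0), heading=0, pen down
FD 2: (0,0) -> (2,0) [heading=0, draw]
FD 16: (2,0) -> (18,0) [heading=0, draw]
FD 6: (18,0) -> (24,0) [heading=0, draw]
LT 330: heading 0 -> 330
RT 90: heading 330 -> 240
FD 20: (24,0) -> (14,-17.321) [heading=240, draw]
BK 4: (14,-17.321) -> (16,-13.856) [heading=240, draw]
BK 18: (16,-13.856) -> (25,1.732) [heading=240, draw]
LT 90: heading 240 -> 330
FD 5: (25,1.732) -> (29.33,-0.768) [heading=330, draw]
Final: pos=(29.33,-0.768), heading=330, 7 segment(s) drawn

Start position: (0, 0)
Final position: (29.33, -0.768)
Distance = 29.34; >= 1e-6 -> NOT closed

Answer: no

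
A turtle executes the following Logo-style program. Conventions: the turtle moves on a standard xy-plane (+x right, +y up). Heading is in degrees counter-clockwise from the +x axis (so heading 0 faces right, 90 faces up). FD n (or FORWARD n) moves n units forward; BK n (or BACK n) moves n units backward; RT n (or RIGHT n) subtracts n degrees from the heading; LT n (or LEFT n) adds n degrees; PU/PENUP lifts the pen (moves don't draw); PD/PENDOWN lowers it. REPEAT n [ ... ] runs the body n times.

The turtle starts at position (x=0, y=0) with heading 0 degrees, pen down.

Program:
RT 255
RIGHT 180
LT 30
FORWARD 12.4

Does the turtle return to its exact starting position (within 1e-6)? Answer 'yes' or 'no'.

Executing turtle program step by step:
Start: pos=(0,0), heading=0, pen down
RT 255: heading 0 -> 105
RT 180: heading 105 -> 285
LT 30: heading 285 -> 315
FD 12.4: (0,0) -> (8.768,-8.768) [heading=315, draw]
Final: pos=(8.768,-8.768), heading=315, 1 segment(s) drawn

Start position: (0, 0)
Final position: (8.768, -8.768)
Distance = 12.4; >= 1e-6 -> NOT closed

Answer: no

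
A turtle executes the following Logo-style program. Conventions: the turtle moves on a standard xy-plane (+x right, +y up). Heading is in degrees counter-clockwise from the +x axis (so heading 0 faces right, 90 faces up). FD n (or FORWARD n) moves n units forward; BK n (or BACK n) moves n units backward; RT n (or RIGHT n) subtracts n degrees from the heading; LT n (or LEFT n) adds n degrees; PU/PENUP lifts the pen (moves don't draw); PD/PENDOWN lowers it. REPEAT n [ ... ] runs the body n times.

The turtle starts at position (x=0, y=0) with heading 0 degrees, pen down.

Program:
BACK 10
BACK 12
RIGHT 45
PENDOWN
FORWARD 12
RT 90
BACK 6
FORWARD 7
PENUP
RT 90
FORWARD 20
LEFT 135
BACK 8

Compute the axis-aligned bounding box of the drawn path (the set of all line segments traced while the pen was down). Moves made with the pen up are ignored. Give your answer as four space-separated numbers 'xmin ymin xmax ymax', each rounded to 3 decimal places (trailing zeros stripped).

Executing turtle program step by step:
Start: pos=(0,0), heading=0, pen down
BK 10: (0,0) -> (-10,0) [heading=0, draw]
BK 12: (-10,0) -> (-22,0) [heading=0, draw]
RT 45: heading 0 -> 315
PD: pen down
FD 12: (-22,0) -> (-13.515,-8.485) [heading=315, draw]
RT 90: heading 315 -> 225
BK 6: (-13.515,-8.485) -> (-9.272,-4.243) [heading=225, draw]
FD 7: (-9.272,-4.243) -> (-14.222,-9.192) [heading=225, draw]
PU: pen up
RT 90: heading 225 -> 135
FD 20: (-14.222,-9.192) -> (-28.364,4.95) [heading=135, move]
LT 135: heading 135 -> 270
BK 8: (-28.364,4.95) -> (-28.364,12.95) [heading=270, move]
Final: pos=(-28.364,12.95), heading=270, 5 segment(s) drawn

Segment endpoints: x in {-22, -14.222, -13.515, -10, -9.272, 0}, y in {-9.192, -8.485, -4.243, 0}
xmin=-22, ymin=-9.192, xmax=0, ymax=0

Answer: -22 -9.192 0 0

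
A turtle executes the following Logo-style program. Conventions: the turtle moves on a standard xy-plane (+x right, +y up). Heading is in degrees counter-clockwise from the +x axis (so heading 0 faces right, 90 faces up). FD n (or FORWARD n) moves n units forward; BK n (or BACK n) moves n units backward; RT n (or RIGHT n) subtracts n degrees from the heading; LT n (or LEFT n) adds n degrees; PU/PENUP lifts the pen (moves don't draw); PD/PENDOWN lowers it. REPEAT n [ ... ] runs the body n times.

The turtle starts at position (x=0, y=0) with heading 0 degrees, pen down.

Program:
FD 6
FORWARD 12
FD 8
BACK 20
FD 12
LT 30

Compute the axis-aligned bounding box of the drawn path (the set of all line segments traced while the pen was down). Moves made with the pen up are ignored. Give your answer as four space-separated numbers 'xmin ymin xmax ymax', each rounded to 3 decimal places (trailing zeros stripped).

Executing turtle program step by step:
Start: pos=(0,0), heading=0, pen down
FD 6: (0,0) -> (6,0) [heading=0, draw]
FD 12: (6,0) -> (18,0) [heading=0, draw]
FD 8: (18,0) -> (26,0) [heading=0, draw]
BK 20: (26,0) -> (6,0) [heading=0, draw]
FD 12: (6,0) -> (18,0) [heading=0, draw]
LT 30: heading 0 -> 30
Final: pos=(18,0), heading=30, 5 segment(s) drawn

Segment endpoints: x in {0, 6, 18, 26}, y in {0}
xmin=0, ymin=0, xmax=26, ymax=0

Answer: 0 0 26 0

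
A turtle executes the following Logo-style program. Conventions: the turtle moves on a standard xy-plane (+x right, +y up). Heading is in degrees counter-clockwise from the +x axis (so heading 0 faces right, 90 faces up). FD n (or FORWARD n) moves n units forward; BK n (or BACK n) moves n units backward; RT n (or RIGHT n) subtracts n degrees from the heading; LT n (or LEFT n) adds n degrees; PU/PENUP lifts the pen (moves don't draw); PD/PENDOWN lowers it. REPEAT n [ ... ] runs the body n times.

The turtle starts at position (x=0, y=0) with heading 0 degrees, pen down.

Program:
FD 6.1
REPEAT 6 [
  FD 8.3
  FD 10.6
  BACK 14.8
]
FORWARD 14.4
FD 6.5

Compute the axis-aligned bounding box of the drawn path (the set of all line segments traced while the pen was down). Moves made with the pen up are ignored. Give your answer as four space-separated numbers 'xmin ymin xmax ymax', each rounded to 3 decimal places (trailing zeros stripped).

Executing turtle program step by step:
Start: pos=(0,0), heading=0, pen down
FD 6.1: (0,0) -> (6.1,0) [heading=0, draw]
REPEAT 6 [
  -- iteration 1/6 --
  FD 8.3: (6.1,0) -> (14.4,0) [heading=0, draw]
  FD 10.6: (14.4,0) -> (25,0) [heading=0, draw]
  BK 14.8: (25,0) -> (10.2,0) [heading=0, draw]
  -- iteration 2/6 --
  FD 8.3: (10.2,0) -> (18.5,0) [heading=0, draw]
  FD 10.6: (18.5,0) -> (29.1,0) [heading=0, draw]
  BK 14.8: (29.1,0) -> (14.3,0) [heading=0, draw]
  -- iteration 3/6 --
  FD 8.3: (14.3,0) -> (22.6,0) [heading=0, draw]
  FD 10.6: (22.6,0) -> (33.2,0) [heading=0, draw]
  BK 14.8: (33.2,0) -> (18.4,0) [heading=0, draw]
  -- iteration 4/6 --
  FD 8.3: (18.4,0) -> (26.7,0) [heading=0, draw]
  FD 10.6: (26.7,0) -> (37.3,0) [heading=0, draw]
  BK 14.8: (37.3,0) -> (22.5,0) [heading=0, draw]
  -- iteration 5/6 --
  FD 8.3: (22.5,0) -> (30.8,0) [heading=0, draw]
  FD 10.6: (30.8,0) -> (41.4,0) [heading=0, draw]
  BK 14.8: (41.4,0) -> (26.6,0) [heading=0, draw]
  -- iteration 6/6 --
  FD 8.3: (26.6,0) -> (34.9,0) [heading=0, draw]
  FD 10.6: (34.9,0) -> (45.5,0) [heading=0, draw]
  BK 14.8: (45.5,0) -> (30.7,0) [heading=0, draw]
]
FD 14.4: (30.7,0) -> (45.1,0) [heading=0, draw]
FD 6.5: (45.1,0) -> (51.6,0) [heading=0, draw]
Final: pos=(51.6,0), heading=0, 21 segment(s) drawn

Segment endpoints: x in {0, 6.1, 10.2, 14.3, 14.4, 18.4, 18.5, 22.5, 22.6, 25, 26.6, 26.7, 29.1, 30.7, 30.8, 33.2, 34.9, 37.3, 41.4, 45.1, 45.5, 51.6}, y in {0}
xmin=0, ymin=0, xmax=51.6, ymax=0

Answer: 0 0 51.6 0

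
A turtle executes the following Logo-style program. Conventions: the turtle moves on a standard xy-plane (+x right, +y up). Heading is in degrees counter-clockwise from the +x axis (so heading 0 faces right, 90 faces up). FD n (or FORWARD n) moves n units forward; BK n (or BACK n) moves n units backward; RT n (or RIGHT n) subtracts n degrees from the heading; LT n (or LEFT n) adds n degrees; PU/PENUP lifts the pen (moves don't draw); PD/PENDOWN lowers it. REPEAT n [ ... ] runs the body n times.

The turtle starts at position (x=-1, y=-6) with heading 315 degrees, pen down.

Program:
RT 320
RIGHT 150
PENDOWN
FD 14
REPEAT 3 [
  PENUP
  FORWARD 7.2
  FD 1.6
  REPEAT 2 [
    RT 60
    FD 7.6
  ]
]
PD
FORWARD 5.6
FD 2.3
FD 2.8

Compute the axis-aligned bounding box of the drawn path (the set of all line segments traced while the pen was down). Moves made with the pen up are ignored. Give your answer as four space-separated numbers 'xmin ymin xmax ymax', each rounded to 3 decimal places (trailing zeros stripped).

Answer: -23.386 -16.439 -1 -6

Derivation:
Executing turtle program step by step:
Start: pos=(-1,-6), heading=315, pen down
RT 320: heading 315 -> 355
RT 150: heading 355 -> 205
PD: pen down
FD 14: (-1,-6) -> (-13.688,-11.917) [heading=205, draw]
REPEAT 3 [
  -- iteration 1/3 --
  PU: pen up
  FD 7.2: (-13.688,-11.917) -> (-20.214,-14.96) [heading=205, move]
  FD 1.6: (-20.214,-14.96) -> (-21.664,-15.636) [heading=205, move]
  REPEAT 2 [
    -- iteration 1/2 --
    RT 60: heading 205 -> 145
    FD 7.6: (-21.664,-15.636) -> (-27.889,-11.277) [heading=145, move]
    -- iteration 2/2 --
    RT 60: heading 145 -> 85
    FD 7.6: (-27.889,-11.277) -> (-27.227,-3.705) [heading=85, move]
  ]
  -- iteration 2/3 --
  PU: pen up
  FD 7.2: (-27.227,-3.705) -> (-26.599,3.467) [heading=85, move]
  FD 1.6: (-26.599,3.467) -> (-26.46,5.061) [heading=85, move]
  REPEAT 2 [
    -- iteration 1/2 --
    RT 60: heading 85 -> 25
    FD 7.6: (-26.46,5.061) -> (-19.572,8.273) [heading=25, move]
    -- iteration 2/2 --
    RT 60: heading 25 -> 325
    FD 7.6: (-19.572,8.273) -> (-13.347,3.914) [heading=325, move]
  ]
  -- iteration 3/3 --
  PU: pen up
  FD 7.2: (-13.347,3.914) -> (-7.449,-0.216) [heading=325, move]
  FD 1.6: (-7.449,-0.216) -> (-6.138,-1.134) [heading=325, move]
  REPEAT 2 [
    -- iteration 1/2 --
    RT 60: heading 325 -> 265
    FD 7.6: (-6.138,-1.134) -> (-6.8,-8.705) [heading=265, move]
    -- iteration 2/2 --
    RT 60: heading 265 -> 205
    FD 7.6: (-6.8,-8.705) -> (-13.688,-11.917) [heading=205, move]
  ]
]
PD: pen down
FD 5.6: (-13.688,-11.917) -> (-18.764,-14.283) [heading=205, draw]
FD 2.3: (-18.764,-14.283) -> (-20.848,-15.255) [heading=205, draw]
FD 2.8: (-20.848,-15.255) -> (-23.386,-16.439) [heading=205, draw]
Final: pos=(-23.386,-16.439), heading=205, 4 segment(s) drawn

Segment endpoints: x in {-23.386, -20.848, -18.764, -13.688, -1}, y in {-16.439, -15.255, -14.283, -11.917, -6}
xmin=-23.386, ymin=-16.439, xmax=-1, ymax=-6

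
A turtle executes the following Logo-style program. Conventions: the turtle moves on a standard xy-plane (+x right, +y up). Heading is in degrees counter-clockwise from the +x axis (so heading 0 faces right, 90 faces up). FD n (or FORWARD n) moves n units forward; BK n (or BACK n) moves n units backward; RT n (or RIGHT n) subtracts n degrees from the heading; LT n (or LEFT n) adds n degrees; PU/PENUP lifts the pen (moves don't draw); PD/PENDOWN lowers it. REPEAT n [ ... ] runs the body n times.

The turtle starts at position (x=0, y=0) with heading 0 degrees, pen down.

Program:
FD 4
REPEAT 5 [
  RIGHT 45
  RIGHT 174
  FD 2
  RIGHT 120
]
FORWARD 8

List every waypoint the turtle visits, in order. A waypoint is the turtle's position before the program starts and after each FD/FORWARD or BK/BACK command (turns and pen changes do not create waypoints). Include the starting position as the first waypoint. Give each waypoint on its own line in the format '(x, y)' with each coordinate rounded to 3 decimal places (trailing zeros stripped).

Answer: (0, 0)
(4, 0)
(2.446, 1.259)
(0.544, 1.877)
(-1.454, 1.772)
(-3.281, 0.959)
(-4.695, -0.456)
(-6.766, 7.272)

Derivation:
Executing turtle program step by step:
Start: pos=(0,0), heading=0, pen down
FD 4: (0,0) -> (4,0) [heading=0, draw]
REPEAT 5 [
  -- iteration 1/5 --
  RT 45: heading 0 -> 315
  RT 174: heading 315 -> 141
  FD 2: (4,0) -> (2.446,1.259) [heading=141, draw]
  RT 120: heading 141 -> 21
  -- iteration 2/5 --
  RT 45: heading 21 -> 336
  RT 174: heading 336 -> 162
  FD 2: (2.446,1.259) -> (0.544,1.877) [heading=162, draw]
  RT 120: heading 162 -> 42
  -- iteration 3/5 --
  RT 45: heading 42 -> 357
  RT 174: heading 357 -> 183
  FD 2: (0.544,1.877) -> (-1.454,1.772) [heading=183, draw]
  RT 120: heading 183 -> 63
  -- iteration 4/5 --
  RT 45: heading 63 -> 18
  RT 174: heading 18 -> 204
  FD 2: (-1.454,1.772) -> (-3.281,0.959) [heading=204, draw]
  RT 120: heading 204 -> 84
  -- iteration 5/5 --
  RT 45: heading 84 -> 39
  RT 174: heading 39 -> 225
  FD 2: (-3.281,0.959) -> (-4.695,-0.456) [heading=225, draw]
  RT 120: heading 225 -> 105
]
FD 8: (-4.695,-0.456) -> (-6.766,7.272) [heading=105, draw]
Final: pos=(-6.766,7.272), heading=105, 7 segment(s) drawn
Waypoints (8 total):
(0, 0)
(4, 0)
(2.446, 1.259)
(0.544, 1.877)
(-1.454, 1.772)
(-3.281, 0.959)
(-4.695, -0.456)
(-6.766, 7.272)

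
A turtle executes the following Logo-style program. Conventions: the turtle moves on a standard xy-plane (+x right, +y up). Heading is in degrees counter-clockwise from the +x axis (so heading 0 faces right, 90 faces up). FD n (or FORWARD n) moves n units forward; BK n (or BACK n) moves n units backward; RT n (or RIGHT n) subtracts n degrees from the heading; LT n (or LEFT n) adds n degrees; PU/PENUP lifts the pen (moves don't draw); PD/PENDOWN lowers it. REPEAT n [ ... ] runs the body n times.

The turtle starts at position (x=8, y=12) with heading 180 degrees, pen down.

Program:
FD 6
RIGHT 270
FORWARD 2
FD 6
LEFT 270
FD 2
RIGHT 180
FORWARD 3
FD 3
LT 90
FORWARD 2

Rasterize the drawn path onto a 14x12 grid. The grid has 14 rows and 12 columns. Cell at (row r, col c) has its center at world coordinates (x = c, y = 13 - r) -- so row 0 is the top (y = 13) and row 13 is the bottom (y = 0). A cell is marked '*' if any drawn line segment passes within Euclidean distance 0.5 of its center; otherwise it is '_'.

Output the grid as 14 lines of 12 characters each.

Segment 0: (8,12) -> (2,12)
Segment 1: (2,12) -> (2,10)
Segment 2: (2,10) -> (2,4)
Segment 3: (2,4) -> (0,4)
Segment 4: (0,4) -> (3,4)
Segment 5: (3,4) -> (6,4)
Segment 6: (6,4) -> (6,6)

Answer: ____________
__*******___
__*_________
__*_________
__*_________
__*_________
__*_________
__*___*_____
__*___*_____
*******_____
____________
____________
____________
____________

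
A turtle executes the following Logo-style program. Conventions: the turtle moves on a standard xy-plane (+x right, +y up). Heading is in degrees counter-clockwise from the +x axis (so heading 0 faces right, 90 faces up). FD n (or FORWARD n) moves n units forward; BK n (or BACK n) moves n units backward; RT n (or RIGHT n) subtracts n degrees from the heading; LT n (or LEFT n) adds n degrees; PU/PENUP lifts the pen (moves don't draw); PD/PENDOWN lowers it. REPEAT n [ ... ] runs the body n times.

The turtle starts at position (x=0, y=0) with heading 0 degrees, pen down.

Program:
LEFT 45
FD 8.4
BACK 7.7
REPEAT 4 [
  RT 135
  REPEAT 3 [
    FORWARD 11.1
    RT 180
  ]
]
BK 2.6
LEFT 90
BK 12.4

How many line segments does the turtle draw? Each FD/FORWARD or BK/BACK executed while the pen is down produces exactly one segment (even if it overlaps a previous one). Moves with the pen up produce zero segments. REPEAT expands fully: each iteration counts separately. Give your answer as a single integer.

Executing turtle program step by step:
Start: pos=(0,0), heading=0, pen down
LT 45: heading 0 -> 45
FD 8.4: (0,0) -> (5.94,5.94) [heading=45, draw]
BK 7.7: (5.94,5.94) -> (0.495,0.495) [heading=45, draw]
REPEAT 4 [
  -- iteration 1/4 --
  RT 135: heading 45 -> 270
  REPEAT 3 [
    -- iteration 1/3 --
    FD 11.1: (0.495,0.495) -> (0.495,-10.605) [heading=270, draw]
    RT 180: heading 270 -> 90
    -- iteration 2/3 --
    FD 11.1: (0.495,-10.605) -> (0.495,0.495) [heading=90, draw]
    RT 180: heading 90 -> 270
    -- iteration 3/3 --
    FD 11.1: (0.495,0.495) -> (0.495,-10.605) [heading=270, draw]
    RT 180: heading 270 -> 90
  ]
  -- iteration 2/4 --
  RT 135: heading 90 -> 315
  REPEAT 3 [
    -- iteration 1/3 --
    FD 11.1: (0.495,-10.605) -> (8.344,-18.454) [heading=315, draw]
    RT 180: heading 315 -> 135
    -- iteration 2/3 --
    FD 11.1: (8.344,-18.454) -> (0.495,-10.605) [heading=135, draw]
    RT 180: heading 135 -> 315
    -- iteration 3/3 --
    FD 11.1: (0.495,-10.605) -> (8.344,-18.454) [heading=315, draw]
    RT 180: heading 315 -> 135
  ]
  -- iteration 3/4 --
  RT 135: heading 135 -> 0
  REPEAT 3 [
    -- iteration 1/3 --
    FD 11.1: (8.344,-18.454) -> (19.444,-18.454) [heading=0, draw]
    RT 180: heading 0 -> 180
    -- iteration 2/3 --
    FD 11.1: (19.444,-18.454) -> (8.344,-18.454) [heading=180, draw]
    RT 180: heading 180 -> 0
    -- iteration 3/3 --
    FD 11.1: (8.344,-18.454) -> (19.444,-18.454) [heading=0, draw]
    RT 180: heading 0 -> 180
  ]
  -- iteration 4/4 --
  RT 135: heading 180 -> 45
  REPEAT 3 [
    -- iteration 1/3 --
    FD 11.1: (19.444,-18.454) -> (27.293,-10.605) [heading=45, draw]
    RT 180: heading 45 -> 225
    -- iteration 2/3 --
    FD 11.1: (27.293,-10.605) -> (19.444,-18.454) [heading=225, draw]
    RT 180: heading 225 -> 45
    -- iteration 3/3 --
    FD 11.1: (19.444,-18.454) -> (27.293,-10.605) [heading=45, draw]
    RT 180: heading 45 -> 225
  ]
]
BK 2.6: (27.293,-10.605) -> (29.131,-8.767) [heading=225, draw]
LT 90: heading 225 -> 315
BK 12.4: (29.131,-8.767) -> (20.363,0.002) [heading=315, draw]
Final: pos=(20.363,0.002), heading=315, 16 segment(s) drawn
Segments drawn: 16

Answer: 16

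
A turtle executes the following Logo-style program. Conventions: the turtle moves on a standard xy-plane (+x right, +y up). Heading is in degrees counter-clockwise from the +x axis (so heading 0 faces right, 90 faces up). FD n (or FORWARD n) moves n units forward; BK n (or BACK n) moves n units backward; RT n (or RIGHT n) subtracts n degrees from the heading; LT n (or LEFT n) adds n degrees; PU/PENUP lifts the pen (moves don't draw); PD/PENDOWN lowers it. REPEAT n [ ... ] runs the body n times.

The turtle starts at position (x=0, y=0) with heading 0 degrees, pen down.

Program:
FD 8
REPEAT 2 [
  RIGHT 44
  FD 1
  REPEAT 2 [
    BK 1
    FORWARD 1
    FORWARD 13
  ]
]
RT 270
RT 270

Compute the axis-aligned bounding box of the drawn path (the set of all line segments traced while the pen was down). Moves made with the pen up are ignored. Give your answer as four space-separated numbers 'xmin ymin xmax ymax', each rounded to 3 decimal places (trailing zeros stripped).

Answer: 0 -45.739 28.364 0

Derivation:
Executing turtle program step by step:
Start: pos=(0,0), heading=0, pen down
FD 8: (0,0) -> (8,0) [heading=0, draw]
REPEAT 2 [
  -- iteration 1/2 --
  RT 44: heading 0 -> 316
  FD 1: (8,0) -> (8.719,-0.695) [heading=316, draw]
  REPEAT 2 [
    -- iteration 1/2 --
    BK 1: (8.719,-0.695) -> (8,0) [heading=316, draw]
    FD 1: (8,0) -> (8.719,-0.695) [heading=316, draw]
    FD 13: (8.719,-0.695) -> (18.071,-9.725) [heading=316, draw]
    -- iteration 2/2 --
    BK 1: (18.071,-9.725) -> (17.351,-9.031) [heading=316, draw]
    FD 1: (17.351,-9.031) -> (18.071,-9.725) [heading=316, draw]
    FD 13: (18.071,-9.725) -> (27.422,-18.756) [heading=316, draw]
  ]
  -- iteration 2/2 --
  RT 44: heading 316 -> 272
  FD 1: (27.422,-18.756) -> (27.457,-19.755) [heading=272, draw]
  REPEAT 2 [
    -- iteration 1/2 --
    BK 1: (27.457,-19.755) -> (27.422,-18.756) [heading=272, draw]
    FD 1: (27.422,-18.756) -> (27.457,-19.755) [heading=272, draw]
    FD 13: (27.457,-19.755) -> (27.911,-32.747) [heading=272, draw]
    -- iteration 2/2 --
    BK 1: (27.911,-32.747) -> (27.876,-31.748) [heading=272, draw]
    FD 1: (27.876,-31.748) -> (27.911,-32.747) [heading=272, draw]
    FD 13: (27.911,-32.747) -> (28.364,-45.739) [heading=272, draw]
  ]
]
RT 270: heading 272 -> 2
RT 270: heading 2 -> 92
Final: pos=(28.364,-45.739), heading=92, 15 segment(s) drawn

Segment endpoints: x in {0, 8, 8.719, 17.351, 18.071, 27.422, 27.457, 27.876, 27.911, 28.364}, y in {-45.739, -32.747, -31.748, -19.755, -18.756, -9.725, -9.031, -0.695, 0}
xmin=0, ymin=-45.739, xmax=28.364, ymax=0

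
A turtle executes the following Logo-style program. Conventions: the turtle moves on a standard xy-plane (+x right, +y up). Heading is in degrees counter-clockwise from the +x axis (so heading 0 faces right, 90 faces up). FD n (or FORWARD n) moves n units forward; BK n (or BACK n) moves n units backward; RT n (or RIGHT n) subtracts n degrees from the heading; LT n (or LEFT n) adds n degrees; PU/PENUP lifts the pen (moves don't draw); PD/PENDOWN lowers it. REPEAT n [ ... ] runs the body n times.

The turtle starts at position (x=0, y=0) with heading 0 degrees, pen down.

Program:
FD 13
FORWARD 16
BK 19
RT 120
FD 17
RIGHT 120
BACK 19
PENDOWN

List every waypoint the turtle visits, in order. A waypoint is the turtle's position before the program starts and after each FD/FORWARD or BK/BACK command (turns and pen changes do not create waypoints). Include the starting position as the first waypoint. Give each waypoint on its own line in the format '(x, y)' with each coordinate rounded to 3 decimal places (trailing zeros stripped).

Answer: (0, 0)
(13, 0)
(29, 0)
(10, 0)
(1.5, -14.722)
(11, -31.177)

Derivation:
Executing turtle program step by step:
Start: pos=(0,0), heading=0, pen down
FD 13: (0,0) -> (13,0) [heading=0, draw]
FD 16: (13,0) -> (29,0) [heading=0, draw]
BK 19: (29,0) -> (10,0) [heading=0, draw]
RT 120: heading 0 -> 240
FD 17: (10,0) -> (1.5,-14.722) [heading=240, draw]
RT 120: heading 240 -> 120
BK 19: (1.5,-14.722) -> (11,-31.177) [heading=120, draw]
PD: pen down
Final: pos=(11,-31.177), heading=120, 5 segment(s) drawn
Waypoints (6 total):
(0, 0)
(13, 0)
(29, 0)
(10, 0)
(1.5, -14.722)
(11, -31.177)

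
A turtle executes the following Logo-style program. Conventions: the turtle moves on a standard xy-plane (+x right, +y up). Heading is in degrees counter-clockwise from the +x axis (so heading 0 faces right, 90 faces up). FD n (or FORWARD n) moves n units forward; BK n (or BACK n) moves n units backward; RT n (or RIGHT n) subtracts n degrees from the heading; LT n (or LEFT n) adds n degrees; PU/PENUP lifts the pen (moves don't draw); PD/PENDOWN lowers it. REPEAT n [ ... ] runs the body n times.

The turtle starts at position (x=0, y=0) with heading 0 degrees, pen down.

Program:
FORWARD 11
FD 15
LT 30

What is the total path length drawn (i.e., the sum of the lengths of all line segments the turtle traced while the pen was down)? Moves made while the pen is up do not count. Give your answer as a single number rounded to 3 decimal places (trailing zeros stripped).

Executing turtle program step by step:
Start: pos=(0,0), heading=0, pen down
FD 11: (0,0) -> (11,0) [heading=0, draw]
FD 15: (11,0) -> (26,0) [heading=0, draw]
LT 30: heading 0 -> 30
Final: pos=(26,0), heading=30, 2 segment(s) drawn

Segment lengths:
  seg 1: (0,0) -> (11,0), length = 11
  seg 2: (11,0) -> (26,0), length = 15
Total = 26

Answer: 26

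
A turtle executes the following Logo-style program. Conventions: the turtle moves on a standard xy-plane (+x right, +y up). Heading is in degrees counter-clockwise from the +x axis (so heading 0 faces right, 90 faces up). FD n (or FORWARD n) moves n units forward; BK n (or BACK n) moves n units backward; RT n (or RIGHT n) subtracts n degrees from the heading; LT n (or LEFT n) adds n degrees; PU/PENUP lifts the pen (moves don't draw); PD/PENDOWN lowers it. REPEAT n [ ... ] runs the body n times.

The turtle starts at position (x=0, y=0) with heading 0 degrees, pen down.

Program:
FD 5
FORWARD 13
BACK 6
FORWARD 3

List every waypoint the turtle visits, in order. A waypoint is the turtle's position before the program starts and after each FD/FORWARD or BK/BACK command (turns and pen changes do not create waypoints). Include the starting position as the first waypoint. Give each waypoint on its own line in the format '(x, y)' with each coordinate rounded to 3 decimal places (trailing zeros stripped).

Executing turtle program step by step:
Start: pos=(0,0), heading=0, pen down
FD 5: (0,0) -> (5,0) [heading=0, draw]
FD 13: (5,0) -> (18,0) [heading=0, draw]
BK 6: (18,0) -> (12,0) [heading=0, draw]
FD 3: (12,0) -> (15,0) [heading=0, draw]
Final: pos=(15,0), heading=0, 4 segment(s) drawn
Waypoints (5 total):
(0, 0)
(5, 0)
(18, 0)
(12, 0)
(15, 0)

Answer: (0, 0)
(5, 0)
(18, 0)
(12, 0)
(15, 0)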